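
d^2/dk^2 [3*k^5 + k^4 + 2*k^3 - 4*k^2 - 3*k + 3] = 60*k^3 + 12*k^2 + 12*k - 8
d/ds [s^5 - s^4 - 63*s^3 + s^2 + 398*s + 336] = 5*s^4 - 4*s^3 - 189*s^2 + 2*s + 398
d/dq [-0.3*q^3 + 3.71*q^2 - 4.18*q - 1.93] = -0.9*q^2 + 7.42*q - 4.18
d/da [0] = 0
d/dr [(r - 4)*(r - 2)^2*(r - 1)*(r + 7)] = 5*r^4 - 8*r^3 - 105*r^2 + 320*r - 236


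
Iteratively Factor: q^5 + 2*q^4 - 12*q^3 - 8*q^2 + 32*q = (q + 4)*(q^4 - 2*q^3 - 4*q^2 + 8*q) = q*(q + 4)*(q^3 - 2*q^2 - 4*q + 8) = q*(q + 2)*(q + 4)*(q^2 - 4*q + 4) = q*(q - 2)*(q + 2)*(q + 4)*(q - 2)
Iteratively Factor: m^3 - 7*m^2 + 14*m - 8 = (m - 4)*(m^2 - 3*m + 2) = (m - 4)*(m - 2)*(m - 1)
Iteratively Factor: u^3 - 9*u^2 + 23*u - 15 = (u - 3)*(u^2 - 6*u + 5) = (u - 5)*(u - 3)*(u - 1)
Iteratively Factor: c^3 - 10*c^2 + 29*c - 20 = (c - 5)*(c^2 - 5*c + 4) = (c - 5)*(c - 4)*(c - 1)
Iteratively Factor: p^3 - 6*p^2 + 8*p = (p)*(p^2 - 6*p + 8) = p*(p - 2)*(p - 4)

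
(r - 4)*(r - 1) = r^2 - 5*r + 4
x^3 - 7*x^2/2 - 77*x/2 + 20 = (x - 8)*(x - 1/2)*(x + 5)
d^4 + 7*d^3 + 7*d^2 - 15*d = d*(d - 1)*(d + 3)*(d + 5)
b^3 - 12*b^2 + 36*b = b*(b - 6)^2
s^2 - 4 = (s - 2)*(s + 2)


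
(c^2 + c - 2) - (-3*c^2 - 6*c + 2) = 4*c^2 + 7*c - 4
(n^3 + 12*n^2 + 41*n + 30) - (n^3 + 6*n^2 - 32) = 6*n^2 + 41*n + 62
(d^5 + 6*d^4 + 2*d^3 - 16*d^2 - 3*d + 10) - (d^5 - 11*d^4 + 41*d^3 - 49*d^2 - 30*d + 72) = 17*d^4 - 39*d^3 + 33*d^2 + 27*d - 62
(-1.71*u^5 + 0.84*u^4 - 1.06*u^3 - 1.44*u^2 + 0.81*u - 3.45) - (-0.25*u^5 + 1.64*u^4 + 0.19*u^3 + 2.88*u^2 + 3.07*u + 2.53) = -1.46*u^5 - 0.8*u^4 - 1.25*u^3 - 4.32*u^2 - 2.26*u - 5.98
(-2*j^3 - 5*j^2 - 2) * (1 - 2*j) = 4*j^4 + 8*j^3 - 5*j^2 + 4*j - 2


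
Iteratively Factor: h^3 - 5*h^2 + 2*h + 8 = (h - 4)*(h^2 - h - 2) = (h - 4)*(h + 1)*(h - 2)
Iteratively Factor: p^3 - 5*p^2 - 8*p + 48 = (p + 3)*(p^2 - 8*p + 16) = (p - 4)*(p + 3)*(p - 4)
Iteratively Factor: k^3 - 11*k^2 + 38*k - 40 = (k - 2)*(k^2 - 9*k + 20) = (k - 5)*(k - 2)*(k - 4)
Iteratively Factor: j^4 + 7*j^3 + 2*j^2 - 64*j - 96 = (j + 2)*(j^3 + 5*j^2 - 8*j - 48) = (j - 3)*(j + 2)*(j^2 + 8*j + 16) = (j - 3)*(j + 2)*(j + 4)*(j + 4)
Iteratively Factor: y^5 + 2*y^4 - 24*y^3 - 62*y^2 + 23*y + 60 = (y + 1)*(y^4 + y^3 - 25*y^2 - 37*y + 60) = (y + 1)*(y + 3)*(y^3 - 2*y^2 - 19*y + 20) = (y + 1)*(y + 3)*(y + 4)*(y^2 - 6*y + 5) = (y - 5)*(y + 1)*(y + 3)*(y + 4)*(y - 1)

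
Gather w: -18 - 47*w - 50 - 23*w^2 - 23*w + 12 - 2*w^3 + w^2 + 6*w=-2*w^3 - 22*w^2 - 64*w - 56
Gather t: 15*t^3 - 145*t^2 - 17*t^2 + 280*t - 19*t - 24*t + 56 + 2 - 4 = 15*t^3 - 162*t^2 + 237*t + 54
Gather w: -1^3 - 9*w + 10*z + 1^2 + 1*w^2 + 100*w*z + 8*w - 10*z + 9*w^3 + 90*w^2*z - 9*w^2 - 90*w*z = 9*w^3 + w^2*(90*z - 8) + w*(10*z - 1)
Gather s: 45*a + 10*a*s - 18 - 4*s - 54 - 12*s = 45*a + s*(10*a - 16) - 72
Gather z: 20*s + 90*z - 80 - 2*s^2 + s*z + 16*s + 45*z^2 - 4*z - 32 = -2*s^2 + 36*s + 45*z^2 + z*(s + 86) - 112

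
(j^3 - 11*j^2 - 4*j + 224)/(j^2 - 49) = (j^2 - 4*j - 32)/(j + 7)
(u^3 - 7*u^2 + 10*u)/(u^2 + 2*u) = (u^2 - 7*u + 10)/(u + 2)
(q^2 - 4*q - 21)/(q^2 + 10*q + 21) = (q - 7)/(q + 7)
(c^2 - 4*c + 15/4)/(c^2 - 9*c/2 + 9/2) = (c - 5/2)/(c - 3)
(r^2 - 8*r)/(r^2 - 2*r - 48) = r/(r + 6)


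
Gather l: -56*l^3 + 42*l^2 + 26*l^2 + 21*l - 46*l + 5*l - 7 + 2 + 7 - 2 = -56*l^3 + 68*l^2 - 20*l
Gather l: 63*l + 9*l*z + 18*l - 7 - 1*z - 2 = l*(9*z + 81) - z - 9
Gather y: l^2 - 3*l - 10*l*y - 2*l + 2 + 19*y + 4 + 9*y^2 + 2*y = l^2 - 5*l + 9*y^2 + y*(21 - 10*l) + 6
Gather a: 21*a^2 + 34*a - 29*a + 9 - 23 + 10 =21*a^2 + 5*a - 4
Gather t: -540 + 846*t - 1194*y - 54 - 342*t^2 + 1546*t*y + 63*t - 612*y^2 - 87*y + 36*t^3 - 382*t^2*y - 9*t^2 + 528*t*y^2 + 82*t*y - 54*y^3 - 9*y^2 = 36*t^3 + t^2*(-382*y - 351) + t*(528*y^2 + 1628*y + 909) - 54*y^3 - 621*y^2 - 1281*y - 594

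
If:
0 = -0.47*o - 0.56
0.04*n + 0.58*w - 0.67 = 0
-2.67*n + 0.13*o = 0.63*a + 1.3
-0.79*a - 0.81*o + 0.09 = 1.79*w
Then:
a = -1.32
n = -0.23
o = -1.19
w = 1.17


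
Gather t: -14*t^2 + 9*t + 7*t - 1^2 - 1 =-14*t^2 + 16*t - 2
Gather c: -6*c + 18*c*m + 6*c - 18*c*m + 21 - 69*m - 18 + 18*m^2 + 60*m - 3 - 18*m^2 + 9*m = 0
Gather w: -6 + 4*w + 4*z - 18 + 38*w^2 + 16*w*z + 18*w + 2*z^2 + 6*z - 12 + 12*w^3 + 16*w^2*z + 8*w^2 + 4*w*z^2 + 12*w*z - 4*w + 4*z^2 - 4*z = 12*w^3 + w^2*(16*z + 46) + w*(4*z^2 + 28*z + 18) + 6*z^2 + 6*z - 36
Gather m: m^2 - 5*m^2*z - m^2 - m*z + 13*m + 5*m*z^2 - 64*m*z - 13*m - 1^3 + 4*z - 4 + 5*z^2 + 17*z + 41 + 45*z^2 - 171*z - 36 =-5*m^2*z + m*(5*z^2 - 65*z) + 50*z^2 - 150*z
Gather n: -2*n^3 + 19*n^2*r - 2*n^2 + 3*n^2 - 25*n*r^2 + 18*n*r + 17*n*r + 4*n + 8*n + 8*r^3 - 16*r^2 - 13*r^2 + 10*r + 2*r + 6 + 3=-2*n^3 + n^2*(19*r + 1) + n*(-25*r^2 + 35*r + 12) + 8*r^3 - 29*r^2 + 12*r + 9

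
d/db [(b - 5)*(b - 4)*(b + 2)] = 3*b^2 - 14*b + 2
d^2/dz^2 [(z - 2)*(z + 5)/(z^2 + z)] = 4*(z^3 - 15*z^2 - 15*z - 5)/(z^3*(z^3 + 3*z^2 + 3*z + 1))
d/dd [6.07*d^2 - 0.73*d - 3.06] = 12.14*d - 0.73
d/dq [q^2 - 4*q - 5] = 2*q - 4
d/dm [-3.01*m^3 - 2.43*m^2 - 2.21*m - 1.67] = -9.03*m^2 - 4.86*m - 2.21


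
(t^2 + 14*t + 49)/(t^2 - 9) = (t^2 + 14*t + 49)/(t^2 - 9)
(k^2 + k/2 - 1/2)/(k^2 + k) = (k - 1/2)/k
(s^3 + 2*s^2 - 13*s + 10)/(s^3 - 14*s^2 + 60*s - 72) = (s^2 + 4*s - 5)/(s^2 - 12*s + 36)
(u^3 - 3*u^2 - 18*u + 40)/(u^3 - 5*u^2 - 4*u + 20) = (u + 4)/(u + 2)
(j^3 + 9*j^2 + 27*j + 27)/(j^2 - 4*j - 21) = (j^2 + 6*j + 9)/(j - 7)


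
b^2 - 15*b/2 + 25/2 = (b - 5)*(b - 5/2)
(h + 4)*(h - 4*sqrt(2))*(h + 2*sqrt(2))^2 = h^4 + 4*h^3 - 24*h^2 - 96*h - 32*sqrt(2)*h - 128*sqrt(2)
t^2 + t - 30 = (t - 5)*(t + 6)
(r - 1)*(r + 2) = r^2 + r - 2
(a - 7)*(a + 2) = a^2 - 5*a - 14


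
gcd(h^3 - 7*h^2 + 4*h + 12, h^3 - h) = h + 1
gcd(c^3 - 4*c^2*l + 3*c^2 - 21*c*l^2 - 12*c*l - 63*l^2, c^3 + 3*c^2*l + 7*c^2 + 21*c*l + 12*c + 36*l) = c^2 + 3*c*l + 3*c + 9*l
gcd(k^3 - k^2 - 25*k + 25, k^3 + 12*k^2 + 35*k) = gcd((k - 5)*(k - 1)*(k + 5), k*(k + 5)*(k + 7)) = k + 5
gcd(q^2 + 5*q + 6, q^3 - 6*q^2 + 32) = q + 2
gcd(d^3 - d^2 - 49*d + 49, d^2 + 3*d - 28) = d + 7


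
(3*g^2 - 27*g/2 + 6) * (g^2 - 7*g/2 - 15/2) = 3*g^4 - 24*g^3 + 123*g^2/4 + 321*g/4 - 45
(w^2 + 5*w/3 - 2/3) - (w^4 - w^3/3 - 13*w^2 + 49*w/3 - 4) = -w^4 + w^3/3 + 14*w^2 - 44*w/3 + 10/3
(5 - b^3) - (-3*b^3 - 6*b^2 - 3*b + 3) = 2*b^3 + 6*b^2 + 3*b + 2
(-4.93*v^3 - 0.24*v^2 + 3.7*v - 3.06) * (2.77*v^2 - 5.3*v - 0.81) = -13.6561*v^5 + 25.4642*v^4 + 15.5143*v^3 - 27.8918*v^2 + 13.221*v + 2.4786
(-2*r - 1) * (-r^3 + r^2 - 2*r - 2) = 2*r^4 - r^3 + 3*r^2 + 6*r + 2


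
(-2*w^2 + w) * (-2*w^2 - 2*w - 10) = 4*w^4 + 2*w^3 + 18*w^2 - 10*w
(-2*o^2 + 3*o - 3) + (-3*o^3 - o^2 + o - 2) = -3*o^3 - 3*o^2 + 4*o - 5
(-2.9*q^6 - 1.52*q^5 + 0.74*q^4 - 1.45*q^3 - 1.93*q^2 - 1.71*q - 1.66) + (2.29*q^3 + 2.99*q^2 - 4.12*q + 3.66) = -2.9*q^6 - 1.52*q^5 + 0.74*q^4 + 0.84*q^3 + 1.06*q^2 - 5.83*q + 2.0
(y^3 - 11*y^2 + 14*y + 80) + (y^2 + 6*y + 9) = y^3 - 10*y^2 + 20*y + 89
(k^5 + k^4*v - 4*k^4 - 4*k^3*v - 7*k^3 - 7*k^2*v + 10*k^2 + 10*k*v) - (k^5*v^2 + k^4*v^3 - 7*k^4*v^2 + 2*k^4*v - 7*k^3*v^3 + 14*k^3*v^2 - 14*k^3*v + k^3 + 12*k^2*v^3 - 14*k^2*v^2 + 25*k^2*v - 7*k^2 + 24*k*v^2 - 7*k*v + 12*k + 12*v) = -k^5*v^2 + k^5 - k^4*v^3 + 7*k^4*v^2 - k^4*v - 4*k^4 + 7*k^3*v^3 - 14*k^3*v^2 + 10*k^3*v - 8*k^3 - 12*k^2*v^3 + 14*k^2*v^2 - 32*k^2*v + 17*k^2 - 24*k*v^2 + 17*k*v - 12*k - 12*v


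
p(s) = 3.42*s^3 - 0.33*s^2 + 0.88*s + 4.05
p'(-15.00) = 2319.28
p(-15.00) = -11625.90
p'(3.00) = 91.24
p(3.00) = 96.06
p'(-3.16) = 105.42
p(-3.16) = -109.94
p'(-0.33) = 2.22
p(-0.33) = 3.60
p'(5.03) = 257.15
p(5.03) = 435.37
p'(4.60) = 214.95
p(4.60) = 334.00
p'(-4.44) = 206.07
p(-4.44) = -305.71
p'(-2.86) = 86.69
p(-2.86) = -81.17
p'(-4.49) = 210.69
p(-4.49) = -316.13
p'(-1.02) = 12.23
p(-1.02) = -0.82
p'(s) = 10.26*s^2 - 0.66*s + 0.88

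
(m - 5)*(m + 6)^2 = m^3 + 7*m^2 - 24*m - 180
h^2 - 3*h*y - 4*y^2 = (h - 4*y)*(h + y)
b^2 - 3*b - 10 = (b - 5)*(b + 2)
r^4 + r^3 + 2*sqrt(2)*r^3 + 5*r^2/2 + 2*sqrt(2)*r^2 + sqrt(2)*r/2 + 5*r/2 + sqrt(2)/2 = (r + 1)*(r + sqrt(2)/2)^2*(r + sqrt(2))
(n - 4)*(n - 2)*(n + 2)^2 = n^4 - 2*n^3 - 12*n^2 + 8*n + 32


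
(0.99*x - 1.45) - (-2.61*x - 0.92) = 3.6*x - 0.53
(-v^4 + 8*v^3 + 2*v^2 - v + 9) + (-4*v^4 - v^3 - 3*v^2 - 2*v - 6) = -5*v^4 + 7*v^3 - v^2 - 3*v + 3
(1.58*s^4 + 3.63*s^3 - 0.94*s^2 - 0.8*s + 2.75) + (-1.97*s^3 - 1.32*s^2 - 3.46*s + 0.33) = 1.58*s^4 + 1.66*s^3 - 2.26*s^2 - 4.26*s + 3.08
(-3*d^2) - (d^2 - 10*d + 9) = -4*d^2 + 10*d - 9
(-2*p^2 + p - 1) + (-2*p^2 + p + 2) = -4*p^2 + 2*p + 1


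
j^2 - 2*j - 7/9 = (j - 7/3)*(j + 1/3)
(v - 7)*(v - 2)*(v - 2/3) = v^3 - 29*v^2/3 + 20*v - 28/3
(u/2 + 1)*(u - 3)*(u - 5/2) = u^3/2 - 7*u^2/4 - 7*u/4 + 15/2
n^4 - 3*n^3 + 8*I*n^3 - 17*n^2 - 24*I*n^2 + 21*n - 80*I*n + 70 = (n - 5)*(n + 2)*(n + I)*(n + 7*I)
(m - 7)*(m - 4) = m^2 - 11*m + 28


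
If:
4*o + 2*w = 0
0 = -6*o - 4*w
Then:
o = 0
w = 0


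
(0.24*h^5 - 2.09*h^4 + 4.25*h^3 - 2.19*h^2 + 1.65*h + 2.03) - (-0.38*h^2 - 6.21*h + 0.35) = 0.24*h^5 - 2.09*h^4 + 4.25*h^3 - 1.81*h^2 + 7.86*h + 1.68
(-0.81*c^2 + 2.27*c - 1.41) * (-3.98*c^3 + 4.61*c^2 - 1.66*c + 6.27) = 3.2238*c^5 - 12.7687*c^4 + 17.4211*c^3 - 15.347*c^2 + 16.5735*c - 8.8407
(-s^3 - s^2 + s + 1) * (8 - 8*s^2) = 8*s^5 + 8*s^4 - 16*s^3 - 16*s^2 + 8*s + 8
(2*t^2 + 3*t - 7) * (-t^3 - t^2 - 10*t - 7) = -2*t^5 - 5*t^4 - 16*t^3 - 37*t^2 + 49*t + 49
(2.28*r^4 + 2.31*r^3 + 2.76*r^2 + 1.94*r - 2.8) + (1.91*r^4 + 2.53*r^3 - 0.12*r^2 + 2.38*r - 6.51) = 4.19*r^4 + 4.84*r^3 + 2.64*r^2 + 4.32*r - 9.31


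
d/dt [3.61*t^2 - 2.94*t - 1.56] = 7.22*t - 2.94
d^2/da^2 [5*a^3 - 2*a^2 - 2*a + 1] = 30*a - 4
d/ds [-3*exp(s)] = -3*exp(s)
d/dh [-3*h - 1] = -3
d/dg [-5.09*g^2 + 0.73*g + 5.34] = 0.73 - 10.18*g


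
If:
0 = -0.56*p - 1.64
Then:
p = -2.93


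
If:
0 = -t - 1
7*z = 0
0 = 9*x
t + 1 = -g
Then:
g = 0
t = -1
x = 0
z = 0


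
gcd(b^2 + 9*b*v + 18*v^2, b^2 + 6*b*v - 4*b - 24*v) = b + 6*v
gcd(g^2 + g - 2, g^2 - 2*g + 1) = g - 1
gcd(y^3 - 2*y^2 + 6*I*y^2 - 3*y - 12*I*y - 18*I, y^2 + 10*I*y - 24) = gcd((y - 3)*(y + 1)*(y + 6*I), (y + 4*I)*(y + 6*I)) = y + 6*I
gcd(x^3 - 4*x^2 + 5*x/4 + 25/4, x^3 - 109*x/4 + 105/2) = x - 5/2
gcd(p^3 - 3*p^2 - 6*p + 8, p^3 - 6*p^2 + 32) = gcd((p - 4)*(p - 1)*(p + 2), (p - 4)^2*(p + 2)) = p^2 - 2*p - 8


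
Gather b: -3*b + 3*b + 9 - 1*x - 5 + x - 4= 0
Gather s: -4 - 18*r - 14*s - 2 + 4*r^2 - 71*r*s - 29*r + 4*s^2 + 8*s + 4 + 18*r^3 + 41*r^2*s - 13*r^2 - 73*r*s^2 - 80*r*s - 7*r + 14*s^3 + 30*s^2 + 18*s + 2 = 18*r^3 - 9*r^2 - 54*r + 14*s^3 + s^2*(34 - 73*r) + s*(41*r^2 - 151*r + 12)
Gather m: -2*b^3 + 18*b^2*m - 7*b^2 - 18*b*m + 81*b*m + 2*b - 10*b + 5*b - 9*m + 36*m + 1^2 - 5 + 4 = -2*b^3 - 7*b^2 - 3*b + m*(18*b^2 + 63*b + 27)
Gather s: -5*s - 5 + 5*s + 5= 0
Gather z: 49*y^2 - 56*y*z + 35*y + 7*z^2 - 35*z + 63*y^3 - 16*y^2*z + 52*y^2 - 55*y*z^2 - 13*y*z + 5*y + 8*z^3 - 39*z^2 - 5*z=63*y^3 + 101*y^2 + 40*y + 8*z^3 + z^2*(-55*y - 32) + z*(-16*y^2 - 69*y - 40)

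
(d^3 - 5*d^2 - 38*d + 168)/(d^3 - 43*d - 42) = (d - 4)/(d + 1)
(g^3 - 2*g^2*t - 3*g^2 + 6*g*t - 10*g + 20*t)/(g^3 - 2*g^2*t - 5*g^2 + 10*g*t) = (g + 2)/g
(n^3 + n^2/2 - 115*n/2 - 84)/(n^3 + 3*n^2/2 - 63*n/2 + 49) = (2*n^2 - 13*n - 24)/(2*n^2 - 11*n + 14)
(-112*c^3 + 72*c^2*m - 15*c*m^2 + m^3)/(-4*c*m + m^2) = 28*c^2/m - 11*c + m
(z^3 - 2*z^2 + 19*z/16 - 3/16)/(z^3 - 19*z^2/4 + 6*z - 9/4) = (z - 1/4)/(z - 3)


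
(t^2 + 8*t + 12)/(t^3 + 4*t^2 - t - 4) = (t^2 + 8*t + 12)/(t^3 + 4*t^2 - t - 4)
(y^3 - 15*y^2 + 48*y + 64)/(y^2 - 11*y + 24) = (y^2 - 7*y - 8)/(y - 3)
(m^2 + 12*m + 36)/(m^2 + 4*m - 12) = (m + 6)/(m - 2)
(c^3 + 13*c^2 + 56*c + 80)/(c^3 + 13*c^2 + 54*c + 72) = (c^2 + 9*c + 20)/(c^2 + 9*c + 18)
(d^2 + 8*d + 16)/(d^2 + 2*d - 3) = (d^2 + 8*d + 16)/(d^2 + 2*d - 3)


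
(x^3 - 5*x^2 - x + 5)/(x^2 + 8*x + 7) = (x^2 - 6*x + 5)/(x + 7)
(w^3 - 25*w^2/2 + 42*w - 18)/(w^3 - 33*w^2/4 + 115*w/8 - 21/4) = 4*(w - 6)/(4*w - 7)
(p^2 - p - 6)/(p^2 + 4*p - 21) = (p + 2)/(p + 7)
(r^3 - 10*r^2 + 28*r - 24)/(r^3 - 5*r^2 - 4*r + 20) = (r^2 - 8*r + 12)/(r^2 - 3*r - 10)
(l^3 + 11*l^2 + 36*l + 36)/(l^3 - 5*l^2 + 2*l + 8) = (l^3 + 11*l^2 + 36*l + 36)/(l^3 - 5*l^2 + 2*l + 8)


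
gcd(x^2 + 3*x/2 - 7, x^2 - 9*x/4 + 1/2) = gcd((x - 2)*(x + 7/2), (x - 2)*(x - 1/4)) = x - 2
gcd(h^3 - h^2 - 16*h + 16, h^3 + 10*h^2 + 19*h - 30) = h - 1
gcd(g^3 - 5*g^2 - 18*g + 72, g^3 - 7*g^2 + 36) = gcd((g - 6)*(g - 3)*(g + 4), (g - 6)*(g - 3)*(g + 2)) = g^2 - 9*g + 18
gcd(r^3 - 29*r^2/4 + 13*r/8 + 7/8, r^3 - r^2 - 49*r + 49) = r - 7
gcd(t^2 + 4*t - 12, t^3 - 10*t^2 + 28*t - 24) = t - 2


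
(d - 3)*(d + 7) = d^2 + 4*d - 21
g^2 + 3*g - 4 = (g - 1)*(g + 4)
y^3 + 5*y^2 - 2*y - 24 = (y - 2)*(y + 3)*(y + 4)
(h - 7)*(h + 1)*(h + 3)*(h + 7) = h^4 + 4*h^3 - 46*h^2 - 196*h - 147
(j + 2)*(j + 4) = j^2 + 6*j + 8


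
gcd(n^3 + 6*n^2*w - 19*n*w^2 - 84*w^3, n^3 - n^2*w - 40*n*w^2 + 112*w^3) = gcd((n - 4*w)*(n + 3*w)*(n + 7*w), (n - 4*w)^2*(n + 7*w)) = -n^2 - 3*n*w + 28*w^2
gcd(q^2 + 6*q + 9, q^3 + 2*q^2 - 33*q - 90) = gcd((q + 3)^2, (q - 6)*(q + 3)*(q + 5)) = q + 3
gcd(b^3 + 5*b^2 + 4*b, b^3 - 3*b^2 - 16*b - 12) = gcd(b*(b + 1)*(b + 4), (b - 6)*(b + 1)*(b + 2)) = b + 1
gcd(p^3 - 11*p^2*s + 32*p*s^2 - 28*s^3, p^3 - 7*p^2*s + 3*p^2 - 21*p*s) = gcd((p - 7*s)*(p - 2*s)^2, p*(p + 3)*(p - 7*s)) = p - 7*s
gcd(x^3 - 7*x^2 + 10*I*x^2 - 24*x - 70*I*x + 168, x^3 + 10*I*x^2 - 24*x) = x^2 + 10*I*x - 24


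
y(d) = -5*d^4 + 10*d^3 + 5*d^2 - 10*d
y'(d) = -20*d^3 + 30*d^2 + 10*d - 10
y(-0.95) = 1.37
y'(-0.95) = 24.72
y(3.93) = -547.82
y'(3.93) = -721.32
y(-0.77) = 4.34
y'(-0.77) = 9.22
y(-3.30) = -864.88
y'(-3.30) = 1002.44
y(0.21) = -1.80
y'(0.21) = -6.76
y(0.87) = -1.19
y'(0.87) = 8.24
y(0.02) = -0.20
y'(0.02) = -9.79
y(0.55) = -2.78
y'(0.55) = 1.25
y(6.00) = -4200.00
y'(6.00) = -3190.00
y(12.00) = -85800.00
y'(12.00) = -30130.00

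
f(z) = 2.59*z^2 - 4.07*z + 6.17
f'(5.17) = 22.71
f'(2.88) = 10.85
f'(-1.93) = -14.07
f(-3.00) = 41.69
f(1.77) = 7.08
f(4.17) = 34.24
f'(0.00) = -4.07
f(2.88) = 15.93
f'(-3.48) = -22.10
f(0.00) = 6.17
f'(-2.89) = -19.04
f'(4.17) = 17.53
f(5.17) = 54.36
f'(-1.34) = -11.01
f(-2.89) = 39.56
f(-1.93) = 23.67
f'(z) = 5.18*z - 4.07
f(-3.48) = 51.70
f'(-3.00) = -19.61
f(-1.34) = 16.27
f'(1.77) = 5.10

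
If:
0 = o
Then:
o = 0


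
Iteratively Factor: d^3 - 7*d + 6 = (d - 1)*(d^2 + d - 6) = (d - 2)*(d - 1)*(d + 3)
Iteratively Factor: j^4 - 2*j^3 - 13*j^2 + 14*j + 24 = (j - 4)*(j^3 + 2*j^2 - 5*j - 6) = (j - 4)*(j - 2)*(j^2 + 4*j + 3) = (j - 4)*(j - 2)*(j + 3)*(j + 1)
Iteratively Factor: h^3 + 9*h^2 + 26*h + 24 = (h + 4)*(h^2 + 5*h + 6) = (h + 2)*(h + 4)*(h + 3)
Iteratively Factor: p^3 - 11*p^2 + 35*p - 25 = (p - 1)*(p^2 - 10*p + 25) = (p - 5)*(p - 1)*(p - 5)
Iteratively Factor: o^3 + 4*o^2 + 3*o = (o)*(o^2 + 4*o + 3) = o*(o + 3)*(o + 1)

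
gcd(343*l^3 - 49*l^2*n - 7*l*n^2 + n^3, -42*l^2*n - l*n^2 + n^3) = 7*l - n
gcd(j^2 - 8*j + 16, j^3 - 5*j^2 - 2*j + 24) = j - 4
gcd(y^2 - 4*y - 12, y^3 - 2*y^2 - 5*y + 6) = y + 2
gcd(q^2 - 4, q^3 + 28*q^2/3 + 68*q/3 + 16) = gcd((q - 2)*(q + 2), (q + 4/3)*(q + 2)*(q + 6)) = q + 2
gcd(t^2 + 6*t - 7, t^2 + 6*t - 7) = t^2 + 6*t - 7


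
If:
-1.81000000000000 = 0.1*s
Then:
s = -18.10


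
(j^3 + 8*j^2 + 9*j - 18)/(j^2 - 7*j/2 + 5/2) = 2*(j^2 + 9*j + 18)/(2*j - 5)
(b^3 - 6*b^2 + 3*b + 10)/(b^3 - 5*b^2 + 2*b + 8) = (b - 5)/(b - 4)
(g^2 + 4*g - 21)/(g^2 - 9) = (g + 7)/(g + 3)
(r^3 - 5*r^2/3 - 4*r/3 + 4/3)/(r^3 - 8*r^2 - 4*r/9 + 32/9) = 3*(r^2 - r - 2)/(3*r^2 - 22*r - 16)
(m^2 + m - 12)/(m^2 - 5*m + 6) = (m + 4)/(m - 2)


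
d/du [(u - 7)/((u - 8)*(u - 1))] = (-u^2 + 14*u - 55)/(u^4 - 18*u^3 + 97*u^2 - 144*u + 64)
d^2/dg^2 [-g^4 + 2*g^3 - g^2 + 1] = -12*g^2 + 12*g - 2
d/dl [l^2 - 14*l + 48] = 2*l - 14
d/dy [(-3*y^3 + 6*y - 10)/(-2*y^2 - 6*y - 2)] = (3*y^4 + 18*y^3 + 15*y^2 - 20*y - 36)/(2*(y^4 + 6*y^3 + 11*y^2 + 6*y + 1))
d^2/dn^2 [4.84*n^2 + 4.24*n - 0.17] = 9.68000000000000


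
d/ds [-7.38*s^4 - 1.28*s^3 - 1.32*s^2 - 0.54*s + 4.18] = -29.52*s^3 - 3.84*s^2 - 2.64*s - 0.54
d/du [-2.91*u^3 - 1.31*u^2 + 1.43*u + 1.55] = -8.73*u^2 - 2.62*u + 1.43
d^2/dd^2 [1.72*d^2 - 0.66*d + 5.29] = 3.44000000000000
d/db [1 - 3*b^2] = -6*b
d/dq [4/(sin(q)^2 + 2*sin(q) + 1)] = -8*cos(q)/(sin(q) + 1)^3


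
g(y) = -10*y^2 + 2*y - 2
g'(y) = 2 - 20*y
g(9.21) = -831.82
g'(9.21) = -182.20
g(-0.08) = -2.22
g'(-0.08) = 3.60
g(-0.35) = -3.92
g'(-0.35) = 9.00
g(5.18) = -259.96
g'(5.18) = -101.60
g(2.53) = -60.95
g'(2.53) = -48.60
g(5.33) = -275.43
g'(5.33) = -104.60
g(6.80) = -450.80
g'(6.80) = -134.00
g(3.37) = -108.83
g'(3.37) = -65.40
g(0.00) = -2.00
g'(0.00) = 2.00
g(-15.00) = -2282.00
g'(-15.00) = 302.00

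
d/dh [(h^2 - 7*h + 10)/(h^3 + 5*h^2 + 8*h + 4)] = (-h^3 + 16*h^2 - 19*h - 54)/(h^5 + 8*h^4 + 25*h^3 + 38*h^2 + 28*h + 8)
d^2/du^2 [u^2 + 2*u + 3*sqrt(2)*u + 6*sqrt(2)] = 2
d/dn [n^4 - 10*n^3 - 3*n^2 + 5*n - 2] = 4*n^3 - 30*n^2 - 6*n + 5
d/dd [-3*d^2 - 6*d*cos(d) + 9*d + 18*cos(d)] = 6*d*sin(d) - 6*d - 18*sin(d) - 6*cos(d) + 9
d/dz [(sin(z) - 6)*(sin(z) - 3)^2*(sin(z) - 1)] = (4*sin(z)^3 - 39*sin(z)^2 + 114*sin(z) - 99)*cos(z)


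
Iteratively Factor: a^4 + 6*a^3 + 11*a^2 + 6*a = (a + 1)*(a^3 + 5*a^2 + 6*a) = (a + 1)*(a + 2)*(a^2 + 3*a) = (a + 1)*(a + 2)*(a + 3)*(a)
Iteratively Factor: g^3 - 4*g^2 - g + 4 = (g - 4)*(g^2 - 1) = (g - 4)*(g + 1)*(g - 1)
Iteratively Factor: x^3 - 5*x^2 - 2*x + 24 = (x + 2)*(x^2 - 7*x + 12) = (x - 3)*(x + 2)*(x - 4)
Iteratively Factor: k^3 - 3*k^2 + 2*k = (k)*(k^2 - 3*k + 2) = k*(k - 1)*(k - 2)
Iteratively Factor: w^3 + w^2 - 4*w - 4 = (w + 2)*(w^2 - w - 2) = (w - 2)*(w + 2)*(w + 1)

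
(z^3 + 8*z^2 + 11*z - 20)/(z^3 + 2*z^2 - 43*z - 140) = (z - 1)/(z - 7)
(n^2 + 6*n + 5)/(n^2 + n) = (n + 5)/n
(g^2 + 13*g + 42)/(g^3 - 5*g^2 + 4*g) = (g^2 + 13*g + 42)/(g*(g^2 - 5*g + 4))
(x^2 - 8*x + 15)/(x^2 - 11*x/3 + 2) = 3*(x - 5)/(3*x - 2)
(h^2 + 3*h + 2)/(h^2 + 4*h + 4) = (h + 1)/(h + 2)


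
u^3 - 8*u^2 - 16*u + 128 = (u - 8)*(u - 4)*(u + 4)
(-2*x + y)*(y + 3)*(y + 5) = -2*x*y^2 - 16*x*y - 30*x + y^3 + 8*y^2 + 15*y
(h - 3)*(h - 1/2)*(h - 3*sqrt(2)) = h^3 - 3*sqrt(2)*h^2 - 7*h^2/2 + 3*h/2 + 21*sqrt(2)*h/2 - 9*sqrt(2)/2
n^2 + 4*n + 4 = (n + 2)^2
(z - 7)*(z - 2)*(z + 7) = z^3 - 2*z^2 - 49*z + 98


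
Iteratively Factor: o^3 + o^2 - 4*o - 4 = (o - 2)*(o^2 + 3*o + 2) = (o - 2)*(o + 1)*(o + 2)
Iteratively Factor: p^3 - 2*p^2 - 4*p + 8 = (p - 2)*(p^2 - 4) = (p - 2)^2*(p + 2)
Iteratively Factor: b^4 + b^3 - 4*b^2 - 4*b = (b + 1)*(b^3 - 4*b) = (b + 1)*(b + 2)*(b^2 - 2*b) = b*(b + 1)*(b + 2)*(b - 2)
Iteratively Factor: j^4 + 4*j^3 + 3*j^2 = (j)*(j^3 + 4*j^2 + 3*j) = j^2*(j^2 + 4*j + 3) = j^2*(j + 1)*(j + 3)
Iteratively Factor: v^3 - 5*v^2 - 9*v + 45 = (v - 3)*(v^2 - 2*v - 15) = (v - 5)*(v - 3)*(v + 3)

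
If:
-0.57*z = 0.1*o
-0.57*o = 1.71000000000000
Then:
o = -3.00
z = 0.53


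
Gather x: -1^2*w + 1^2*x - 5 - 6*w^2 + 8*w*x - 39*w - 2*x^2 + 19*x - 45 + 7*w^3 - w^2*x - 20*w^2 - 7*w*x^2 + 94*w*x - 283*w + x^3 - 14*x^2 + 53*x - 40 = 7*w^3 - 26*w^2 - 323*w + x^3 + x^2*(-7*w - 16) + x*(-w^2 + 102*w + 73) - 90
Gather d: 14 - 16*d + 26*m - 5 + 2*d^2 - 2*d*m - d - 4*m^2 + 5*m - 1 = 2*d^2 + d*(-2*m - 17) - 4*m^2 + 31*m + 8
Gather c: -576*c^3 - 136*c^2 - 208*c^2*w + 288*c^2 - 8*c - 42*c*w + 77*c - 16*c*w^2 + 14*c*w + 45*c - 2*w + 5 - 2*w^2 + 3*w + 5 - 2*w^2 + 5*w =-576*c^3 + c^2*(152 - 208*w) + c*(-16*w^2 - 28*w + 114) - 4*w^2 + 6*w + 10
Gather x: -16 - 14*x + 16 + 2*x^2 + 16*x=2*x^2 + 2*x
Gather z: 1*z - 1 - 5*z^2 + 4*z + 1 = -5*z^2 + 5*z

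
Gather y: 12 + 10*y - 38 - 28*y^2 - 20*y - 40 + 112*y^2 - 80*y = 84*y^2 - 90*y - 66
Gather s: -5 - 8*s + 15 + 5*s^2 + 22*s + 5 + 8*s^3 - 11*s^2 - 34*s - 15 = 8*s^3 - 6*s^2 - 20*s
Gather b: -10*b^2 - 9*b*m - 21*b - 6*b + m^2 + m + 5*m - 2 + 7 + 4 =-10*b^2 + b*(-9*m - 27) + m^2 + 6*m + 9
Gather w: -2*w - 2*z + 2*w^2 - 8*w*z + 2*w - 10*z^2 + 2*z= 2*w^2 - 8*w*z - 10*z^2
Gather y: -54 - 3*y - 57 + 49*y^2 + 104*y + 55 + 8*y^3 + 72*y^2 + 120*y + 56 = 8*y^3 + 121*y^2 + 221*y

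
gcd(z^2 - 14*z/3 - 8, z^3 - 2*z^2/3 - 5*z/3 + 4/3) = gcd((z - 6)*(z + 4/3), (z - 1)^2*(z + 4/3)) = z + 4/3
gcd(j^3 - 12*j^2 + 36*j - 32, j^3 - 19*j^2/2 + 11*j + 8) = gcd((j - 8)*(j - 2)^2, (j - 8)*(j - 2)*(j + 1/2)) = j^2 - 10*j + 16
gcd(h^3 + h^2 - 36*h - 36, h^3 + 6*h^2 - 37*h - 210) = h - 6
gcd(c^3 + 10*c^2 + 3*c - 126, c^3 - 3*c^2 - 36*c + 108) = c^2 + 3*c - 18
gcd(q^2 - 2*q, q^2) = q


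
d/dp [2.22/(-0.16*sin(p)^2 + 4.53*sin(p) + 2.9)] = (0.7104*sin(p) - 10.0566)*cos(p)/(-0.16*sin(p)^2 + 4.53*sin(p) + 2.9)^2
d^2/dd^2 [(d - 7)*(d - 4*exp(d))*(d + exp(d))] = -3*d^2*exp(d) - 16*d*exp(2*d) + 9*d*exp(d) + 6*d + 96*exp(2*d) + 36*exp(d) - 14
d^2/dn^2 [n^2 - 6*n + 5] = 2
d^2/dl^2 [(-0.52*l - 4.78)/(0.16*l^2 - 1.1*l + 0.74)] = (-(0.32*l - 1.1)*(0.52*l + 4.78)*(0.64*l - 2.2) + (0.4992*l + 0.3856)*(0.16*l^2 - 1.1*l + 0.74))/(0.16*l^2 - 1.1*l + 0.74)^3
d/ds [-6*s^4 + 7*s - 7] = 7 - 24*s^3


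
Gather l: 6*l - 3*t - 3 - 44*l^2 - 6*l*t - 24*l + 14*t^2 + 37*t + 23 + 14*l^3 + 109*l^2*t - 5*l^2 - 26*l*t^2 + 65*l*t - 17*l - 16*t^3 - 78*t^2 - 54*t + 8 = 14*l^3 + l^2*(109*t - 49) + l*(-26*t^2 + 59*t - 35) - 16*t^3 - 64*t^2 - 20*t + 28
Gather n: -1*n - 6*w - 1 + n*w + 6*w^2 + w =n*(w - 1) + 6*w^2 - 5*w - 1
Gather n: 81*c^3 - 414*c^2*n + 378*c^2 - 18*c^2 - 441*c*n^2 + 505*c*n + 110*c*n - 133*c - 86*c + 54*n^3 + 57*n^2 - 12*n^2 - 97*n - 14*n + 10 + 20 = 81*c^3 + 360*c^2 - 219*c + 54*n^3 + n^2*(45 - 441*c) + n*(-414*c^2 + 615*c - 111) + 30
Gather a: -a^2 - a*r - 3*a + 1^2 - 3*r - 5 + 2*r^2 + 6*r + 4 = -a^2 + a*(-r - 3) + 2*r^2 + 3*r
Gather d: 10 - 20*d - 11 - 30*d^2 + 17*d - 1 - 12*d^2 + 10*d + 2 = -42*d^2 + 7*d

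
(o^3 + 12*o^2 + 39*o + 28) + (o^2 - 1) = o^3 + 13*o^2 + 39*o + 27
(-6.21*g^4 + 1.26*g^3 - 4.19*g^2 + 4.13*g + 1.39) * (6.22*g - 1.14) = -38.6262*g^5 + 14.9166*g^4 - 27.4982*g^3 + 30.4652*g^2 + 3.9376*g - 1.5846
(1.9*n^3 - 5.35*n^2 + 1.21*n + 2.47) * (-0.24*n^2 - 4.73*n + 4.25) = -0.456*n^5 - 7.703*n^4 + 33.0901*n^3 - 29.0536*n^2 - 6.5406*n + 10.4975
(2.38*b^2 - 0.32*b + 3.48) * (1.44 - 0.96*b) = -2.2848*b^3 + 3.7344*b^2 - 3.8016*b + 5.0112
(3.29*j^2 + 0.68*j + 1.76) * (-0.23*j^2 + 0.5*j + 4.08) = -0.7567*j^4 + 1.4886*j^3 + 13.3584*j^2 + 3.6544*j + 7.1808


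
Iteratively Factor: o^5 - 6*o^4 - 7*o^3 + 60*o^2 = (o + 3)*(o^4 - 9*o^3 + 20*o^2) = o*(o + 3)*(o^3 - 9*o^2 + 20*o) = o*(o - 4)*(o + 3)*(o^2 - 5*o) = o*(o - 5)*(o - 4)*(o + 3)*(o)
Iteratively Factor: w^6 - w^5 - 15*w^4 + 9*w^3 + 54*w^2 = (w + 2)*(w^5 - 3*w^4 - 9*w^3 + 27*w^2) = w*(w + 2)*(w^4 - 3*w^3 - 9*w^2 + 27*w) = w^2*(w + 2)*(w^3 - 3*w^2 - 9*w + 27) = w^2*(w + 2)*(w + 3)*(w^2 - 6*w + 9) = w^2*(w - 3)*(w + 2)*(w + 3)*(w - 3)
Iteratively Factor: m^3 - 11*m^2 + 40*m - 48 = (m - 4)*(m^2 - 7*m + 12) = (m - 4)^2*(m - 3)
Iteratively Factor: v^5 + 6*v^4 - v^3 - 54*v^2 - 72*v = (v - 3)*(v^4 + 9*v^3 + 26*v^2 + 24*v) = (v - 3)*(v + 4)*(v^3 + 5*v^2 + 6*v) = v*(v - 3)*(v + 4)*(v^2 + 5*v + 6) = v*(v - 3)*(v + 2)*(v + 4)*(v + 3)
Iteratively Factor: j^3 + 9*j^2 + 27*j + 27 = (j + 3)*(j^2 + 6*j + 9) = (j + 3)^2*(j + 3)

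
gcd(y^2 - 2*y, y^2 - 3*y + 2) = y - 2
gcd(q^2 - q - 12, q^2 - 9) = q + 3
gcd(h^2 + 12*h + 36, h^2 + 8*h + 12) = h + 6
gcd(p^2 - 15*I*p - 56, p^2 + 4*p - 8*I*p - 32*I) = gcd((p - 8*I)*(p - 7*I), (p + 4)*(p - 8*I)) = p - 8*I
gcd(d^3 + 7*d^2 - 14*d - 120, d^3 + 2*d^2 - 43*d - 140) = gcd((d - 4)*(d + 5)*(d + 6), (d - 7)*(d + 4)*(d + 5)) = d + 5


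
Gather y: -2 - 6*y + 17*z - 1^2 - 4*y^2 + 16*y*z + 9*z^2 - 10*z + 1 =-4*y^2 + y*(16*z - 6) + 9*z^2 + 7*z - 2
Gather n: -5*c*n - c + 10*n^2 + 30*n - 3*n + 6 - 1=-c + 10*n^2 + n*(27 - 5*c) + 5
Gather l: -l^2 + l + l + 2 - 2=-l^2 + 2*l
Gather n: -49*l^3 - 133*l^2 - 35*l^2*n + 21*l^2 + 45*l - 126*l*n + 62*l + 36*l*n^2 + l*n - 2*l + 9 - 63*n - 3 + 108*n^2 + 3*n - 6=-49*l^3 - 112*l^2 + 105*l + n^2*(36*l + 108) + n*(-35*l^2 - 125*l - 60)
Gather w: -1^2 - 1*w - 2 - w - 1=-2*w - 4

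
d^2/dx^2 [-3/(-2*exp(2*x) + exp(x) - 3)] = 3*((1 - 8*exp(x))*(2*exp(2*x) - exp(x) + 3) + 2*(4*exp(x) - 1)^2*exp(x))*exp(x)/(2*exp(2*x) - exp(x) + 3)^3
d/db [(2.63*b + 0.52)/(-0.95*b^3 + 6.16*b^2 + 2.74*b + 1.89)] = (4.997*b^3 - 14.7188*b^2 - 6.4064*b + 3.5459)/(0.9025*b^6 - 11.704*b^5 + 32.7396*b^4 + 30.1658*b^3 + 30.7924*b^2 + 10.3572*b + 3.5721)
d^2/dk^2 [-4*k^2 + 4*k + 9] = -8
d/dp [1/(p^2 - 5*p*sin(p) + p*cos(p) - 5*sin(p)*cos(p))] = (p*sin(p) + 5*p*cos(p) - 2*p + 5*sin(p) - cos(p) + 5*cos(2*p))/((p - 5*sin(p))^2*(p + cos(p))^2)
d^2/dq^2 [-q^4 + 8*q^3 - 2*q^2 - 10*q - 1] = -12*q^2 + 48*q - 4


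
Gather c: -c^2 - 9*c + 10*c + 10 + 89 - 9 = -c^2 + c + 90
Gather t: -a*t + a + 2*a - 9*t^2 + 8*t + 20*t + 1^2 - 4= 3*a - 9*t^2 + t*(28 - a) - 3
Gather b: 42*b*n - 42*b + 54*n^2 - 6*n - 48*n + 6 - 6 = b*(42*n - 42) + 54*n^2 - 54*n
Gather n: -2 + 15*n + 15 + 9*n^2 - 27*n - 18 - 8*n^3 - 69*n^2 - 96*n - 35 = -8*n^3 - 60*n^2 - 108*n - 40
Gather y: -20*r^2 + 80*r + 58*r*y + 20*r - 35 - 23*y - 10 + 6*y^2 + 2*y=-20*r^2 + 100*r + 6*y^2 + y*(58*r - 21) - 45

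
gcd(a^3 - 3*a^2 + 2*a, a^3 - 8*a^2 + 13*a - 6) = a - 1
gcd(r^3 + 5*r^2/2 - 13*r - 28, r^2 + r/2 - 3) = r + 2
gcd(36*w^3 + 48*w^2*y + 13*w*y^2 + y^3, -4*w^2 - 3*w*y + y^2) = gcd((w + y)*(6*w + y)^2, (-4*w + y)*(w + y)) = w + y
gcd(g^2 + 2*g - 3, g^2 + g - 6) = g + 3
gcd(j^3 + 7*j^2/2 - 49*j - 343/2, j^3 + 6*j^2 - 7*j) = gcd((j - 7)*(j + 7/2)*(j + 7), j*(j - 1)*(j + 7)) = j + 7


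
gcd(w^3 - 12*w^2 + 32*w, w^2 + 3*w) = w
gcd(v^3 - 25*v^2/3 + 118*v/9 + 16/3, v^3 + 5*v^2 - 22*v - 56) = 1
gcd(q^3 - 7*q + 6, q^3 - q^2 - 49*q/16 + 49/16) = q - 1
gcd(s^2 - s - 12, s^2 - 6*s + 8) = s - 4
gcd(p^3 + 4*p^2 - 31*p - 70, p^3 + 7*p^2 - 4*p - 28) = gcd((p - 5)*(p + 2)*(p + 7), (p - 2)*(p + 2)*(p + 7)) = p^2 + 9*p + 14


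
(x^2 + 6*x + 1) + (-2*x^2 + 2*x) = -x^2 + 8*x + 1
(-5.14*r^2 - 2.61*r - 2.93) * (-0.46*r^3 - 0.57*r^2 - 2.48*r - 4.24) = 2.3644*r^5 + 4.1304*r^4 + 15.5827*r^3 + 29.9365*r^2 + 18.3328*r + 12.4232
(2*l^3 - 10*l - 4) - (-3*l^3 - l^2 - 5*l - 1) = 5*l^3 + l^2 - 5*l - 3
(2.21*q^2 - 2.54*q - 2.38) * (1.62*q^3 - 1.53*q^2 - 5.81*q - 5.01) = 3.5802*q^5 - 7.4961*q^4 - 12.8095*q^3 + 7.3267*q^2 + 26.5532*q + 11.9238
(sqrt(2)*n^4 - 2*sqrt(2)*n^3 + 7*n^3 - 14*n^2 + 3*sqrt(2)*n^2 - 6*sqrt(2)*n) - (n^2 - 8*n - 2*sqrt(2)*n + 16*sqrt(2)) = sqrt(2)*n^4 - 2*sqrt(2)*n^3 + 7*n^3 - 15*n^2 + 3*sqrt(2)*n^2 - 4*sqrt(2)*n + 8*n - 16*sqrt(2)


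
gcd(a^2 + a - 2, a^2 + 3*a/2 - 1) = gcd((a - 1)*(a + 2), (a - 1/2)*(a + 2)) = a + 2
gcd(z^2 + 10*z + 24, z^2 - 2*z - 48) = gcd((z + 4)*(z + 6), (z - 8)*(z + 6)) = z + 6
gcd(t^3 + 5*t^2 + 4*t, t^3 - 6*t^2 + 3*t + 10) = t + 1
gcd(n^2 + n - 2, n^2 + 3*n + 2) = n + 2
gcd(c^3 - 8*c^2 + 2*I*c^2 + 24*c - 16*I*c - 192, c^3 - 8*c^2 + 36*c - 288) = c^2 + c*(-8 + 6*I) - 48*I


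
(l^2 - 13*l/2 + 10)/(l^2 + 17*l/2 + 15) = (2*l^2 - 13*l + 20)/(2*l^2 + 17*l + 30)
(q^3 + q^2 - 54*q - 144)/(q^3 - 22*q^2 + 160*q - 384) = (q^2 + 9*q + 18)/(q^2 - 14*q + 48)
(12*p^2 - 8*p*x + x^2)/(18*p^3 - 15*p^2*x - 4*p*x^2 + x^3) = (-2*p + x)/(-3*p^2 + 2*p*x + x^2)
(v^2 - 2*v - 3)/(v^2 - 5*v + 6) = (v + 1)/(v - 2)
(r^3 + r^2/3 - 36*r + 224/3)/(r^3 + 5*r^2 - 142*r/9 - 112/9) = 3*(r - 4)/(3*r + 2)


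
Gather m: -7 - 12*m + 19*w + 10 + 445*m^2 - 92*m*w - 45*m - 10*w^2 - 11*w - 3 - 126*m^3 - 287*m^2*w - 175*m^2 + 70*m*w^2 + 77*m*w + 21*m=-126*m^3 + m^2*(270 - 287*w) + m*(70*w^2 - 15*w - 36) - 10*w^2 + 8*w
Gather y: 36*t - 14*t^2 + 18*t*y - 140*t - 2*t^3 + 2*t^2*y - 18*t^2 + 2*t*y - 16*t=-2*t^3 - 32*t^2 - 120*t + y*(2*t^2 + 20*t)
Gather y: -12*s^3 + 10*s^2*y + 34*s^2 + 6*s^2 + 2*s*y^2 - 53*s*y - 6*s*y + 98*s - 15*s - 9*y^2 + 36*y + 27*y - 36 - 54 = -12*s^3 + 40*s^2 + 83*s + y^2*(2*s - 9) + y*(10*s^2 - 59*s + 63) - 90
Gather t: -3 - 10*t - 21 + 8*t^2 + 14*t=8*t^2 + 4*t - 24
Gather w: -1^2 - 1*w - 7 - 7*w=-8*w - 8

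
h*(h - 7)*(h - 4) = h^3 - 11*h^2 + 28*h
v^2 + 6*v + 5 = (v + 1)*(v + 5)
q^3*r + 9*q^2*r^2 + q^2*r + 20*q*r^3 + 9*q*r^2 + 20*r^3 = (q + 4*r)*(q + 5*r)*(q*r + r)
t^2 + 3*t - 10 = (t - 2)*(t + 5)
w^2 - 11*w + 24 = (w - 8)*(w - 3)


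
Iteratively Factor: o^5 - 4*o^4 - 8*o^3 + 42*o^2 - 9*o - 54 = (o - 2)*(o^4 - 2*o^3 - 12*o^2 + 18*o + 27) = (o - 2)*(o + 1)*(o^3 - 3*o^2 - 9*o + 27) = (o - 3)*(o - 2)*(o + 1)*(o^2 - 9) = (o - 3)*(o - 2)*(o + 1)*(o + 3)*(o - 3)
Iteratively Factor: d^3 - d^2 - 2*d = (d)*(d^2 - d - 2) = d*(d + 1)*(d - 2)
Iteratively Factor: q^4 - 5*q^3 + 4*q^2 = (q - 1)*(q^3 - 4*q^2) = q*(q - 1)*(q^2 - 4*q) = q*(q - 4)*(q - 1)*(q)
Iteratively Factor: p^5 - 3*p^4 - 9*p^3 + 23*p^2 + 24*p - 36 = (p + 2)*(p^4 - 5*p^3 + p^2 + 21*p - 18) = (p - 3)*(p + 2)*(p^3 - 2*p^2 - 5*p + 6) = (p - 3)*(p + 2)^2*(p^2 - 4*p + 3) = (p - 3)^2*(p + 2)^2*(p - 1)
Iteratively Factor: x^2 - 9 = (x - 3)*(x + 3)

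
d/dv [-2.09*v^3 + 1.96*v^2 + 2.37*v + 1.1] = -6.27*v^2 + 3.92*v + 2.37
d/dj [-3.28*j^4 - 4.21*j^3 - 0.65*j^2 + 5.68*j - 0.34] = -13.12*j^3 - 12.63*j^2 - 1.3*j + 5.68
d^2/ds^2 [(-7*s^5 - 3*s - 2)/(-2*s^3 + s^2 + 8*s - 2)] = 2*(28*s^9 - 42*s^8 - 315*s^7 + 504*s^6 + 2598*s^5 - 1650*s^4 + 299*s^3 - 162*s^2 + 42*s + 180)/(8*s^9 - 12*s^8 - 90*s^7 + 119*s^6 + 336*s^5 - 378*s^4 - 392*s^3 + 372*s^2 - 96*s + 8)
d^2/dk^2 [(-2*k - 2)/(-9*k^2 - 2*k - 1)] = 4*(4*(k + 1)*(9*k + 1)^2 - (27*k + 11)*(9*k^2 + 2*k + 1))/(9*k^2 + 2*k + 1)^3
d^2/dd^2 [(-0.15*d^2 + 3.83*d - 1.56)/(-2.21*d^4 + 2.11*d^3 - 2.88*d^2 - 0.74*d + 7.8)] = (4.39569*d^8 - 228.670026*d^7 + 437.564878*d^6 - 469.749162*d^5 + 502.755312*d^4 - 1572.59942*d^3 + 1162.34352*d^2 - 650.321568*d + 45.834672)/(10.793861*d^12 - 30.916353*d^11 + 71.716047*d^10 - 79.129597*d^9 - 41.534088*d^8 + 203.872902*d^7 - 401.514312*d^6 + 222.80478*d^5 + 287.085024*d^4 - 484.452136*d^3 + 512.84376*d^2 + 135.0648*d - 474.552)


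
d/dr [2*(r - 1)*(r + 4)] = 4*r + 6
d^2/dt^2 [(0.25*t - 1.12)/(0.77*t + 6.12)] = -3.684296/(0.77*t + 6.12)^3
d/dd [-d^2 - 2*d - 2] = -2*d - 2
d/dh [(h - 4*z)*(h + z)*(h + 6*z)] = 3*h^2 + 6*h*z - 22*z^2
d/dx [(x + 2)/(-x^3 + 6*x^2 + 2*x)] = 2*(x^3 - 12*x - 2)/(x^2*(x^4 - 12*x^3 + 32*x^2 + 24*x + 4))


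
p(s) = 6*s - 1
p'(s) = 6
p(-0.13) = -1.78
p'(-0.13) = 6.00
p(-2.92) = -18.52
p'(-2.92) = 6.00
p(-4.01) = -25.06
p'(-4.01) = 6.00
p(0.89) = 4.34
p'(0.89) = 6.00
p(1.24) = 6.44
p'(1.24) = 6.00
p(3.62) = 20.72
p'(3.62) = 6.00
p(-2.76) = -17.56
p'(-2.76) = 6.00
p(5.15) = 29.90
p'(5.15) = 6.00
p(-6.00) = -37.00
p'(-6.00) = 6.00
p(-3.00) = -19.00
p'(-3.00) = 6.00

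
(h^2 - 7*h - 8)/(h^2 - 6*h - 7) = (h - 8)/(h - 7)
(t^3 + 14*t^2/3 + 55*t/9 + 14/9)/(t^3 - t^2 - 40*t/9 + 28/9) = (9*t^2 + 24*t + 7)/(9*t^2 - 27*t + 14)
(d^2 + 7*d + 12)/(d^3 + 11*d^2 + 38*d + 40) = (d + 3)/(d^2 + 7*d + 10)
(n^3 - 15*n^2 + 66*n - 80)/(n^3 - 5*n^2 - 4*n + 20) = (n - 8)/(n + 2)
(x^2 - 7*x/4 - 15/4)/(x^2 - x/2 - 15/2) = (4*x + 5)/(2*(2*x + 5))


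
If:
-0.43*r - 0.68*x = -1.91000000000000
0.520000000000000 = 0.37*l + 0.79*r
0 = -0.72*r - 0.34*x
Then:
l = 5.44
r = -1.89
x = 4.00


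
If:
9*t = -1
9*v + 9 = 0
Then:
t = -1/9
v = -1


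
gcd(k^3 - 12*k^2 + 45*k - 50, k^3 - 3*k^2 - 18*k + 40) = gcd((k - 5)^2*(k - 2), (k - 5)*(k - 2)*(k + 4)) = k^2 - 7*k + 10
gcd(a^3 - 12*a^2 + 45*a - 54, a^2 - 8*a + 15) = a - 3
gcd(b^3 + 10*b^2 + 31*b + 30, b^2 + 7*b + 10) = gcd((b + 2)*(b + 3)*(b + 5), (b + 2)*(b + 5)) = b^2 + 7*b + 10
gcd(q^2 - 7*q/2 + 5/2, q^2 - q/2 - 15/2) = 1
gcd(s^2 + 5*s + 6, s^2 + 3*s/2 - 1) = s + 2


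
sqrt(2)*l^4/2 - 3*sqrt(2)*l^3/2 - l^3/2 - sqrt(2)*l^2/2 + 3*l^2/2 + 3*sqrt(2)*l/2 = l*(l - 3)*(l - sqrt(2))*(sqrt(2)*l/2 + 1/2)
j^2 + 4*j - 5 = (j - 1)*(j + 5)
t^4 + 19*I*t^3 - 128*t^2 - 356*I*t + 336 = (t + 2*I)*(t + 4*I)*(t + 6*I)*(t + 7*I)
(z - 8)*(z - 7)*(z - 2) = z^3 - 17*z^2 + 86*z - 112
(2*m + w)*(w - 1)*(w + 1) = 2*m*w^2 - 2*m + w^3 - w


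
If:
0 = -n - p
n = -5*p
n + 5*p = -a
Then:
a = 0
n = 0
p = 0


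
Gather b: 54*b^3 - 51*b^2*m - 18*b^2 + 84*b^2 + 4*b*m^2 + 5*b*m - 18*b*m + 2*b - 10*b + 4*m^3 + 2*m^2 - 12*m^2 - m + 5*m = 54*b^3 + b^2*(66 - 51*m) + b*(4*m^2 - 13*m - 8) + 4*m^3 - 10*m^2 + 4*m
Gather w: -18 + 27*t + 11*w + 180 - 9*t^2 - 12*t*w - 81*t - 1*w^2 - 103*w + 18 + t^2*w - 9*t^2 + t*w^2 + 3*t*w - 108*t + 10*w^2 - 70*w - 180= -18*t^2 - 162*t + w^2*(t + 9) + w*(t^2 - 9*t - 162)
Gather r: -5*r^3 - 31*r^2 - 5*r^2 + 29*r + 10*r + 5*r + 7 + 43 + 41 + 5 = -5*r^3 - 36*r^2 + 44*r + 96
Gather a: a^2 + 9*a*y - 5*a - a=a^2 + a*(9*y - 6)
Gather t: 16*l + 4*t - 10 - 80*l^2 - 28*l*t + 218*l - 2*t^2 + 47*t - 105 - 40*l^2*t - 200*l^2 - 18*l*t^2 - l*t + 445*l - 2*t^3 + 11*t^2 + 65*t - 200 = -280*l^2 + 679*l - 2*t^3 + t^2*(9 - 18*l) + t*(-40*l^2 - 29*l + 116) - 315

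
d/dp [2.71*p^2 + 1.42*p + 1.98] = 5.42*p + 1.42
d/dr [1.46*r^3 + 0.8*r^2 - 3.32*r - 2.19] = 4.38*r^2 + 1.6*r - 3.32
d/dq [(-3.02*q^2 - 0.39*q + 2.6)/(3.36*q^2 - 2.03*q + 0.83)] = (7.441*q^2 - 22.4852*q + 4.9543)/(11.2896*q^4 - 13.6416*q^3 + 9.6985*q^2 - 3.3698*q + 0.6889)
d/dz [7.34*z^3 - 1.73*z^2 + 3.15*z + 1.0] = 22.02*z^2 - 3.46*z + 3.15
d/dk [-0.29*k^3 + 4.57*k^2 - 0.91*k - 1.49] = -0.87*k^2 + 9.14*k - 0.91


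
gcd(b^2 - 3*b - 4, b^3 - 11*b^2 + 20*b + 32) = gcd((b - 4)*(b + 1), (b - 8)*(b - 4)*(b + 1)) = b^2 - 3*b - 4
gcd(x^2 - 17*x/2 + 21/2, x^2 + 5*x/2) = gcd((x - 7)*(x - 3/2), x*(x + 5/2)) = 1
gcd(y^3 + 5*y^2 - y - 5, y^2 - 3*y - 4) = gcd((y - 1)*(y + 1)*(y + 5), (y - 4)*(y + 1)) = y + 1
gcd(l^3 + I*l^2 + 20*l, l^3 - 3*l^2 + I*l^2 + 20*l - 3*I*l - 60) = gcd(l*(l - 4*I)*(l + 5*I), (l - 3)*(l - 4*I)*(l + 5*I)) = l^2 + I*l + 20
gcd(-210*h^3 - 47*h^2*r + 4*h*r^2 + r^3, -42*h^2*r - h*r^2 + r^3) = -42*h^2 - h*r + r^2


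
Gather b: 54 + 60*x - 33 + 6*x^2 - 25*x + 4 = 6*x^2 + 35*x + 25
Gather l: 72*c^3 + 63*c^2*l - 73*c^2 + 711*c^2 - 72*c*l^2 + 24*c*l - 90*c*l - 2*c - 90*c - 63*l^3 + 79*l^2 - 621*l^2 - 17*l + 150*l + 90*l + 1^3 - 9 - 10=72*c^3 + 638*c^2 - 92*c - 63*l^3 + l^2*(-72*c - 542) + l*(63*c^2 - 66*c + 223) - 18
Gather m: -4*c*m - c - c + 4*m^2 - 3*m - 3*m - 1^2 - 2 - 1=-2*c + 4*m^2 + m*(-4*c - 6) - 4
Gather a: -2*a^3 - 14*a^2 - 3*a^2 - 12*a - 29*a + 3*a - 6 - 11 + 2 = -2*a^3 - 17*a^2 - 38*a - 15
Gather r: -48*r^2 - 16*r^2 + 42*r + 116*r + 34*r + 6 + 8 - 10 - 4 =-64*r^2 + 192*r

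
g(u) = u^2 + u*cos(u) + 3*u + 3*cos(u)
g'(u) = -u*sin(u) + 2*u - 3*sin(u) + cos(u) + 3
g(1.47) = 7.02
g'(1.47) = 1.59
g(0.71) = 5.45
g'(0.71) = 2.76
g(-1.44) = -2.04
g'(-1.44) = 1.80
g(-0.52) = 0.86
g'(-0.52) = 4.06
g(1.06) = 6.29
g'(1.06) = 2.07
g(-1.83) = -2.44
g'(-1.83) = 0.21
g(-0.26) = 1.94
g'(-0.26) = 4.15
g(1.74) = 7.45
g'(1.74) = 1.64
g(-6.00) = 15.12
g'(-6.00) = -7.20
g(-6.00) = 15.12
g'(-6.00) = -7.20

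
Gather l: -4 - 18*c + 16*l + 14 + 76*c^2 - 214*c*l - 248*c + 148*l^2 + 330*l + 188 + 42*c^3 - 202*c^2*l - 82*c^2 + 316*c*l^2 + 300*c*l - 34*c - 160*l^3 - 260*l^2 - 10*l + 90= 42*c^3 - 6*c^2 - 300*c - 160*l^3 + l^2*(316*c - 112) + l*(-202*c^2 + 86*c + 336) + 288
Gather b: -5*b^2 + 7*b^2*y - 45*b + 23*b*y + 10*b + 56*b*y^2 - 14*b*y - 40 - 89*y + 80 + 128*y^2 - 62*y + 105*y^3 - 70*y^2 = b^2*(7*y - 5) + b*(56*y^2 + 9*y - 35) + 105*y^3 + 58*y^2 - 151*y + 40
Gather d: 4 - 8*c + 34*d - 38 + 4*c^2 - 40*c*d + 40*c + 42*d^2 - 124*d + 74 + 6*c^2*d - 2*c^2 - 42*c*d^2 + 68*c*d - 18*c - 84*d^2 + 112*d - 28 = 2*c^2 + 14*c + d^2*(-42*c - 42) + d*(6*c^2 + 28*c + 22) + 12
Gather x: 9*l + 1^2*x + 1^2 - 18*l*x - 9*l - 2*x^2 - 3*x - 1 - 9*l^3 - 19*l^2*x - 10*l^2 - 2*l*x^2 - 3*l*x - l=-9*l^3 - 10*l^2 - l + x^2*(-2*l - 2) + x*(-19*l^2 - 21*l - 2)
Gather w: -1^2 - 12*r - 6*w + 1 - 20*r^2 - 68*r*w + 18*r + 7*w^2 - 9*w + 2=-20*r^2 + 6*r + 7*w^2 + w*(-68*r - 15) + 2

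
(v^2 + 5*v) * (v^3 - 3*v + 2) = v^5 + 5*v^4 - 3*v^3 - 13*v^2 + 10*v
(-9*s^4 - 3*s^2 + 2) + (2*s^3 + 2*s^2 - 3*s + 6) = -9*s^4 + 2*s^3 - s^2 - 3*s + 8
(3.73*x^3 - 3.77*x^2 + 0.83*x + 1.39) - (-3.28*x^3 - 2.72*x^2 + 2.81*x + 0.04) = 7.01*x^3 - 1.05*x^2 - 1.98*x + 1.35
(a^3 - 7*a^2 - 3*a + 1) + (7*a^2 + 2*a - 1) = a^3 - a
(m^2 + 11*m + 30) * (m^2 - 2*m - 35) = m^4 + 9*m^3 - 27*m^2 - 445*m - 1050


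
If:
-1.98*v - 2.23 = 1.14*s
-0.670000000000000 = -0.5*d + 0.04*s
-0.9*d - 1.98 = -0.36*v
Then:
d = 0.31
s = -12.86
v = 6.28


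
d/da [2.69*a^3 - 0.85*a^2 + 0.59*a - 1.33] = 8.07*a^2 - 1.7*a + 0.59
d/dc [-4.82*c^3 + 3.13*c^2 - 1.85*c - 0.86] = -14.46*c^2 + 6.26*c - 1.85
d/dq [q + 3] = 1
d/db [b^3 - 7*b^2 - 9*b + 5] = 3*b^2 - 14*b - 9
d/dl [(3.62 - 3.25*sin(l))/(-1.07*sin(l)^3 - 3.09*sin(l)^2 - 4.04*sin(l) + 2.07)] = (-6.955*sin(l)^3 + 1.5777*sin(l)^2 + 22.3716*sin(l) + 7.8973)*cos(l)/(1.1449*sin(l)^6 + 6.6126*sin(l)^5 + 18.1937*sin(l)^4 + 20.5374*sin(l)^3 + 3.529*sin(l)^2 - 16.7256*sin(l) + 4.2849)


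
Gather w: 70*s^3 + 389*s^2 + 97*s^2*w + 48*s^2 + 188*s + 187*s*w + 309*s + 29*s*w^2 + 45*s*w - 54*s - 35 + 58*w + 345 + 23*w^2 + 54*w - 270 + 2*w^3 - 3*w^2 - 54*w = 70*s^3 + 437*s^2 + 443*s + 2*w^3 + w^2*(29*s + 20) + w*(97*s^2 + 232*s + 58) + 40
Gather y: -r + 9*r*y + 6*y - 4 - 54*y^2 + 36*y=-r - 54*y^2 + y*(9*r + 42) - 4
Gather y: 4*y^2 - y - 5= 4*y^2 - y - 5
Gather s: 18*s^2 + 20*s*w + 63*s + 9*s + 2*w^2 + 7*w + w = 18*s^2 + s*(20*w + 72) + 2*w^2 + 8*w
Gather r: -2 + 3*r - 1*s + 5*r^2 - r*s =5*r^2 + r*(3 - s) - s - 2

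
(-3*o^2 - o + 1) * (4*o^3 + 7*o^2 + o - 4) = -12*o^5 - 25*o^4 - 6*o^3 + 18*o^2 + 5*o - 4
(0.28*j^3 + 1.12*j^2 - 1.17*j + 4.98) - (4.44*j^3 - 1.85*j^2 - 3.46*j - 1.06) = -4.16*j^3 + 2.97*j^2 + 2.29*j + 6.04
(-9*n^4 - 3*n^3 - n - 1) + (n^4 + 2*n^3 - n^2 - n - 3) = -8*n^4 - n^3 - n^2 - 2*n - 4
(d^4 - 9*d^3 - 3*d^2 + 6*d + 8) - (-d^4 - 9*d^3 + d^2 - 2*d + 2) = 2*d^4 - 4*d^2 + 8*d + 6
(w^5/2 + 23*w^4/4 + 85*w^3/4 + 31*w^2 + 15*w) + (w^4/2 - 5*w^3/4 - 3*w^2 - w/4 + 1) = w^5/2 + 25*w^4/4 + 20*w^3 + 28*w^2 + 59*w/4 + 1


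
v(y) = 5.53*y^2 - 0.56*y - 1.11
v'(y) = 11.06*y - 0.56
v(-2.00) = 22.13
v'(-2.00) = -22.68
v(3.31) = 57.62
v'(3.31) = 36.05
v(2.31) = 27.11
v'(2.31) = 24.99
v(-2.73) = 41.63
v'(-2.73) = -30.75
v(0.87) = 2.59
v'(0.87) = 9.06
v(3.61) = 68.94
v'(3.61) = 39.37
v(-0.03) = -1.09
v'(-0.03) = -0.89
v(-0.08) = -1.03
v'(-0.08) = -1.44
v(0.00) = -1.11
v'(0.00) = -0.56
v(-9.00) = 451.86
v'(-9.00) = -100.10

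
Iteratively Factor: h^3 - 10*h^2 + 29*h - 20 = (h - 1)*(h^2 - 9*h + 20) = (h - 5)*(h - 1)*(h - 4)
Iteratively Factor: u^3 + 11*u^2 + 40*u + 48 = (u + 4)*(u^2 + 7*u + 12) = (u + 3)*(u + 4)*(u + 4)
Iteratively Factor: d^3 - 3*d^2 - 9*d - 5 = (d + 1)*(d^2 - 4*d - 5) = (d - 5)*(d + 1)*(d + 1)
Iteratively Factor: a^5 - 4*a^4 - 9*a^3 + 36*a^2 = (a)*(a^4 - 4*a^3 - 9*a^2 + 36*a) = a*(a + 3)*(a^3 - 7*a^2 + 12*a) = a*(a - 3)*(a + 3)*(a^2 - 4*a) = a^2*(a - 3)*(a + 3)*(a - 4)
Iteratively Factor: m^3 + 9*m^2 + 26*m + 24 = (m + 3)*(m^2 + 6*m + 8) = (m + 2)*(m + 3)*(m + 4)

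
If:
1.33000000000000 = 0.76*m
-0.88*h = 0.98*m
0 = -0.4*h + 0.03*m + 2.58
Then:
No Solution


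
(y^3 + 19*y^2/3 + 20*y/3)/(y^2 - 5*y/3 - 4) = y*(y + 5)/(y - 3)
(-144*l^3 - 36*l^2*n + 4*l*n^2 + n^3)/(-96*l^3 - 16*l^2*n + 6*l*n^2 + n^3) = (6*l - n)/(4*l - n)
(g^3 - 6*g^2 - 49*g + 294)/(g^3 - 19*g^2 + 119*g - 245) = (g^2 + g - 42)/(g^2 - 12*g + 35)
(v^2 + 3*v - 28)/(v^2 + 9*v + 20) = (v^2 + 3*v - 28)/(v^2 + 9*v + 20)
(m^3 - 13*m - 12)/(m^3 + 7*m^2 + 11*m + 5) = (m^2 - m - 12)/(m^2 + 6*m + 5)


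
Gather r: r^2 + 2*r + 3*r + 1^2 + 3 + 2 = r^2 + 5*r + 6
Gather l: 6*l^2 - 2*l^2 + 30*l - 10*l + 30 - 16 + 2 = 4*l^2 + 20*l + 16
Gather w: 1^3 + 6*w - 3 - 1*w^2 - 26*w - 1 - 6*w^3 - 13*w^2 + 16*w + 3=-6*w^3 - 14*w^2 - 4*w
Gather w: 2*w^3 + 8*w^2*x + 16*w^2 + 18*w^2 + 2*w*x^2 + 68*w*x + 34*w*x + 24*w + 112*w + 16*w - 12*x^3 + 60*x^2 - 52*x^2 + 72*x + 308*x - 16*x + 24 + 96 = 2*w^3 + w^2*(8*x + 34) + w*(2*x^2 + 102*x + 152) - 12*x^3 + 8*x^2 + 364*x + 120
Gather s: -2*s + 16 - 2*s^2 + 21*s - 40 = -2*s^2 + 19*s - 24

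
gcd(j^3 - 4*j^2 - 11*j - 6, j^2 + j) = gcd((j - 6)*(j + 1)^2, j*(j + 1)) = j + 1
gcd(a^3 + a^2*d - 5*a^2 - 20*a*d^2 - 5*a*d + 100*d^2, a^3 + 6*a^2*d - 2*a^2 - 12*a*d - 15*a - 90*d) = a - 5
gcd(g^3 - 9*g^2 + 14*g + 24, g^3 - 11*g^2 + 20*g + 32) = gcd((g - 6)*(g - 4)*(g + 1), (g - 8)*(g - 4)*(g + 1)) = g^2 - 3*g - 4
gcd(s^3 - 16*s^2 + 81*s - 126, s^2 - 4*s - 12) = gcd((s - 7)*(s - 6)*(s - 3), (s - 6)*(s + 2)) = s - 6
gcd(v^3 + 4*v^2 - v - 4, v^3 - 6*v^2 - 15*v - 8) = v + 1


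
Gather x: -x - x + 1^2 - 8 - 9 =-2*x - 16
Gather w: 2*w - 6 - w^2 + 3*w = -w^2 + 5*w - 6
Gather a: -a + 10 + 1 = 11 - a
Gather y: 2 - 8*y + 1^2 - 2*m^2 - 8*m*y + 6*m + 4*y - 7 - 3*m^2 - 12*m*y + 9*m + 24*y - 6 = -5*m^2 + 15*m + y*(20 - 20*m) - 10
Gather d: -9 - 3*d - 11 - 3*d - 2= -6*d - 22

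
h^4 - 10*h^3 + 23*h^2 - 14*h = h*(h - 7)*(h - 2)*(h - 1)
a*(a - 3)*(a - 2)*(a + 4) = a^4 - a^3 - 14*a^2 + 24*a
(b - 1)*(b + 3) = b^2 + 2*b - 3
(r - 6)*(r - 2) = r^2 - 8*r + 12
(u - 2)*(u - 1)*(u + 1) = u^3 - 2*u^2 - u + 2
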